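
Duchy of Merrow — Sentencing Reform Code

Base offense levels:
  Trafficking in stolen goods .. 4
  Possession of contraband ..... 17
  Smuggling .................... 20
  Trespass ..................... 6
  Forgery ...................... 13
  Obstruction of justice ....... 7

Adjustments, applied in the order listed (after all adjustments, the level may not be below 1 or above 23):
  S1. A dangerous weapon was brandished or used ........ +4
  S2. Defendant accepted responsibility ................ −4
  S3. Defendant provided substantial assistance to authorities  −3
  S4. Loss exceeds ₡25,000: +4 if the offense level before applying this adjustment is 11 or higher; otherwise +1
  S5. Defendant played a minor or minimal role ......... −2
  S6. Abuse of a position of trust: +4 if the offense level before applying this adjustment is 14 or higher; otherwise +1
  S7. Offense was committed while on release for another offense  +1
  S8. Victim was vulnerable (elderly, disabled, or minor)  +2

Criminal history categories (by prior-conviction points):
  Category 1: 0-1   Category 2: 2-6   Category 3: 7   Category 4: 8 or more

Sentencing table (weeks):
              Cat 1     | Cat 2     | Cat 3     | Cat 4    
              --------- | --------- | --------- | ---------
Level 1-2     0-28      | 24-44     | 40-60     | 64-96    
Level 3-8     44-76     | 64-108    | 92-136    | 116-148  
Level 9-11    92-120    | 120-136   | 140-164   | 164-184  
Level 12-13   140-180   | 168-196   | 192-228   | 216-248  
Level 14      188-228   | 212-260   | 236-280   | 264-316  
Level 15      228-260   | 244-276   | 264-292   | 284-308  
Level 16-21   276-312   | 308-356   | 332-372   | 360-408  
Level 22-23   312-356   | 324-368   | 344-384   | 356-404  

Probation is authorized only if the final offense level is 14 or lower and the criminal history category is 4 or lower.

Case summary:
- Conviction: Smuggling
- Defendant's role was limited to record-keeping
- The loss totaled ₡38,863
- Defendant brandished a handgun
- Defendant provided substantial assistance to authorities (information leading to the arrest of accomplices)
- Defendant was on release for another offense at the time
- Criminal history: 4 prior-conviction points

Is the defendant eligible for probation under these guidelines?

Base offense level for smuggling: 20.
S1 applies: 20 + 4 = 24.
S3 applies: 24 − 3 = 21.
S4 applies (level before this adjustment is 21 ≥ 11, so +4): 21 + 4 = 25.
S5 applies: 25 − 2 = 23.
S7 applies: 23 + 1 = 24.
Level 24 exceeds the maximum of 23; capped at 23.
Final offense level: 23.
Criminal history: 4 prior points → Category 2 (2-6).
Level 23 falls in the 22-23 band.
Grid: Level 22-23 × Category 2 = 324-368 weeks.
Probation check: level 23 > 14 and category 2 ≤ 4 → not eligible.

No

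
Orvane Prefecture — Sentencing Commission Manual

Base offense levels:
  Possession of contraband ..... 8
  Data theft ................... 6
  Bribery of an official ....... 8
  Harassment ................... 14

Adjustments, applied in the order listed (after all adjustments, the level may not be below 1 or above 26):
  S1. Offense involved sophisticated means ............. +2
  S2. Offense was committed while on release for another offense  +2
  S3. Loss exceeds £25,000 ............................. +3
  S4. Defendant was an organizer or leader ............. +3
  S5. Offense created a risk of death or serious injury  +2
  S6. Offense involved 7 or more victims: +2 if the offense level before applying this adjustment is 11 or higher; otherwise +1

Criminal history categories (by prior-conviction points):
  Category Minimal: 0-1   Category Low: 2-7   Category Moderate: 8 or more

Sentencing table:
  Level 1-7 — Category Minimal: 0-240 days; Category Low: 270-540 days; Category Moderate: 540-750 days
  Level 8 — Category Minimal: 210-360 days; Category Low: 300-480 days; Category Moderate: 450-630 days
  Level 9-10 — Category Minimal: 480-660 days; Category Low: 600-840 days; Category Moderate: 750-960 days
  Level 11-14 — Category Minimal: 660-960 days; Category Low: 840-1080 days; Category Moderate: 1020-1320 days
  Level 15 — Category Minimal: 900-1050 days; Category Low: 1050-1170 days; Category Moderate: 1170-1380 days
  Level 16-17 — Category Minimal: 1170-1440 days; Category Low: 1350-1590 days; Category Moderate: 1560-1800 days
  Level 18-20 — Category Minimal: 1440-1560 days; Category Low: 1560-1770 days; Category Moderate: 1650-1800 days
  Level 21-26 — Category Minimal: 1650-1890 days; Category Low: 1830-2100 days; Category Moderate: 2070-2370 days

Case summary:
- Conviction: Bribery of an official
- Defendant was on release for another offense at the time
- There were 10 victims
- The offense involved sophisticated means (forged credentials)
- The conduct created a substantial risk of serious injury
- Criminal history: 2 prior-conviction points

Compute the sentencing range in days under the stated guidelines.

Base offense level for bribery of an official: 8.
S1 applies: 8 + 2 = 10.
S2 applies: 10 + 2 = 12.
S4 does not apply.
S5 applies: 12 + 2 = 14.
S6 applies (level before this adjustment is 14 ≥ 11, so +2): 14 + 2 = 16.
Final offense level: 16.
Criminal history: 2 prior points → Category Low (2-7).
Level 16 falls in the 16-17 band.
Grid: Level 16-17 × Category Low = 1350-1590 days.

1350-1590 days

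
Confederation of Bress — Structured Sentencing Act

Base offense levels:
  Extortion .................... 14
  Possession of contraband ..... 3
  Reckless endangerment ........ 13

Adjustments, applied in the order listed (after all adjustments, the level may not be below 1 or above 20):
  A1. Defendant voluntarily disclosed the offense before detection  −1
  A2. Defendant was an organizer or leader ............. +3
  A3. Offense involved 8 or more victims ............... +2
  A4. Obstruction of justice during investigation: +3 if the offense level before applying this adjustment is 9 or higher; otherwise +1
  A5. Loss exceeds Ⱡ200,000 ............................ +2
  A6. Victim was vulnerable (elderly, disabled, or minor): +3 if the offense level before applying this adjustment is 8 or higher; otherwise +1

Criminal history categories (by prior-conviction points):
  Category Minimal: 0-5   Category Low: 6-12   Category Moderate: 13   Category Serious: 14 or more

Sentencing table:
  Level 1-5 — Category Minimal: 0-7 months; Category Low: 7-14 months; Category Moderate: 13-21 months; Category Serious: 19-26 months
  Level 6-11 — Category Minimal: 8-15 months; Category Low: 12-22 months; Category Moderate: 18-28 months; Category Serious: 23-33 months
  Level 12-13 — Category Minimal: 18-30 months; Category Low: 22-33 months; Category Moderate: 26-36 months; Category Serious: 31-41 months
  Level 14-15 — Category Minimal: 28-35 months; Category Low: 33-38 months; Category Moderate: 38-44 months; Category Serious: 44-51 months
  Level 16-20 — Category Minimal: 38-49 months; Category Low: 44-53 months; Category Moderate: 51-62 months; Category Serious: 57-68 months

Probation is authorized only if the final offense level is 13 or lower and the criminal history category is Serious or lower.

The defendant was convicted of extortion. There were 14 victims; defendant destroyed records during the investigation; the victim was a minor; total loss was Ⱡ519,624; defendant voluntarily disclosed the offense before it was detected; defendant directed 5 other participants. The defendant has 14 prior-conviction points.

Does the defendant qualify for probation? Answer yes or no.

No

Base offense level for extortion: 14.
A1 applies: 14 − 1 = 13.
A2 applies: 13 + 3 = 16.
A3 applies: 16 + 2 = 18.
A4 applies (level before this adjustment is 18 ≥ 9, so +3): 18 + 3 = 21.
A5 applies: 21 + 2 = 23.
A6 applies (level before this adjustment is 23 ≥ 8, so +3): 23 + 3 = 26.
Level 26 exceeds the maximum of 20; capped at 20.
Final offense level: 20.
Criminal history: 14 prior points → Category Serious (14+).
Level 20 falls in the 16-20 band.
Grid: Level 16-20 × Category Serious = 57-68 months.
Probation check: level 20 > 13 and category Serious ≤ Serious → not eligible.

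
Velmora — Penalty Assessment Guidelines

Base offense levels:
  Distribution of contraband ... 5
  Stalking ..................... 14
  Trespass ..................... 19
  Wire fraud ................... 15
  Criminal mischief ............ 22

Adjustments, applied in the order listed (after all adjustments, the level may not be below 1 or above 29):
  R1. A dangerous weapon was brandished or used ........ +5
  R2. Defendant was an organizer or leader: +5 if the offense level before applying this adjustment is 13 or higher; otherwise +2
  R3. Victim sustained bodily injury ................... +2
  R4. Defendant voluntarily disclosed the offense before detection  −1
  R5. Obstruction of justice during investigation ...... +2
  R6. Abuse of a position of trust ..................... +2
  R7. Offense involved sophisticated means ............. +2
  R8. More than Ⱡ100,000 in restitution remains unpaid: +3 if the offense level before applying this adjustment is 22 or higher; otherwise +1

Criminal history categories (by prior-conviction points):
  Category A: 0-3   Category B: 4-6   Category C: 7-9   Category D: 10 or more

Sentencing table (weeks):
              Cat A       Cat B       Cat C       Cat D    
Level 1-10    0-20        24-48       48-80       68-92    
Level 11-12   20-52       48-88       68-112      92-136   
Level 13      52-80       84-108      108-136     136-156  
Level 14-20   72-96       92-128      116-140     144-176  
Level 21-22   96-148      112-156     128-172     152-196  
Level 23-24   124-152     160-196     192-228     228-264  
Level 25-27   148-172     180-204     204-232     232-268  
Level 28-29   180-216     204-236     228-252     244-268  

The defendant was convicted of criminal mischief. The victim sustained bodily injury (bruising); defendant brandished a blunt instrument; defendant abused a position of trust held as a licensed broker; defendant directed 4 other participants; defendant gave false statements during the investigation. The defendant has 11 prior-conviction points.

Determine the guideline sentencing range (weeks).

Base offense level for criminal mischief: 22.
R1 applies: 22 + 5 = 27.
R2 applies (level before this adjustment is 27 ≥ 13, so +5): 27 + 5 = 32.
R3 applies: 32 + 2 = 34.
R4 does not apply.
R5 applies: 34 + 2 = 36.
R6 applies: 36 + 2 = 38.
R7 does not apply.
Level 38 exceeds the maximum of 29; capped at 29.
Final offense level: 29.
Criminal history: 11 prior points → Category D (10+).
Level 29 falls in the 28-29 band.
Grid: Level 28-29 × Category D = 244-268 weeks.

244-268 weeks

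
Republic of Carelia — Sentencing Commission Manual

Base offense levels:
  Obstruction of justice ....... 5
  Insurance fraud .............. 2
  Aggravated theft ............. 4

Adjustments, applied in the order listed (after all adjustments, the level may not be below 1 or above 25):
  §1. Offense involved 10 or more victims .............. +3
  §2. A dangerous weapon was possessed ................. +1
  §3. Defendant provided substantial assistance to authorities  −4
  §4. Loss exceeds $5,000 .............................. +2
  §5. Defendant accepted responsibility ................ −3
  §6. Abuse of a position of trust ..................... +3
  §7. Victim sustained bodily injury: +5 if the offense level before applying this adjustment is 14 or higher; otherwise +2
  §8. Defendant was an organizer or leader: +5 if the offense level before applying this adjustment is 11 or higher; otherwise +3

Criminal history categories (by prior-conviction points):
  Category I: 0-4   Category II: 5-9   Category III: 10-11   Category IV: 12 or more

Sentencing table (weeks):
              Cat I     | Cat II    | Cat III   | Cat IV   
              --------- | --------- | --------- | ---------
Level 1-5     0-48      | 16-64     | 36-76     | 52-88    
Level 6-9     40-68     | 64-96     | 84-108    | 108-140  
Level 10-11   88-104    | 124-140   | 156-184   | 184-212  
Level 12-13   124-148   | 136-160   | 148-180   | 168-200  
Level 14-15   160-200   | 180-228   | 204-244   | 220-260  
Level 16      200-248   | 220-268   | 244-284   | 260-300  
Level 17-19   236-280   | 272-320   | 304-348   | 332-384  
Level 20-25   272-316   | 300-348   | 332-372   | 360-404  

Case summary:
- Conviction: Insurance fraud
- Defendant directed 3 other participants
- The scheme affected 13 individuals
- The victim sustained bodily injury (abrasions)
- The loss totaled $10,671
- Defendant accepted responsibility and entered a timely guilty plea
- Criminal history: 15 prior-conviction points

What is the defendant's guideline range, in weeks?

108-140 weeks

Base offense level for insurance fraud: 2.
§1 applies: 2 + 3 = 5.
§4 applies: 5 + 2 = 7.
§5 applies: 7 − 3 = 4.
§7 applies (level before this adjustment is 4 < 14, so +2): 4 + 2 = 6.
§8 applies (level before this adjustment is 6 < 11, so +3): 6 + 3 = 9.
Final offense level: 9.
Criminal history: 15 prior points → Category IV (12+).
Level 9 falls in the 6-9 band.
Grid: Level 6-9 × Category IV = 108-140 weeks.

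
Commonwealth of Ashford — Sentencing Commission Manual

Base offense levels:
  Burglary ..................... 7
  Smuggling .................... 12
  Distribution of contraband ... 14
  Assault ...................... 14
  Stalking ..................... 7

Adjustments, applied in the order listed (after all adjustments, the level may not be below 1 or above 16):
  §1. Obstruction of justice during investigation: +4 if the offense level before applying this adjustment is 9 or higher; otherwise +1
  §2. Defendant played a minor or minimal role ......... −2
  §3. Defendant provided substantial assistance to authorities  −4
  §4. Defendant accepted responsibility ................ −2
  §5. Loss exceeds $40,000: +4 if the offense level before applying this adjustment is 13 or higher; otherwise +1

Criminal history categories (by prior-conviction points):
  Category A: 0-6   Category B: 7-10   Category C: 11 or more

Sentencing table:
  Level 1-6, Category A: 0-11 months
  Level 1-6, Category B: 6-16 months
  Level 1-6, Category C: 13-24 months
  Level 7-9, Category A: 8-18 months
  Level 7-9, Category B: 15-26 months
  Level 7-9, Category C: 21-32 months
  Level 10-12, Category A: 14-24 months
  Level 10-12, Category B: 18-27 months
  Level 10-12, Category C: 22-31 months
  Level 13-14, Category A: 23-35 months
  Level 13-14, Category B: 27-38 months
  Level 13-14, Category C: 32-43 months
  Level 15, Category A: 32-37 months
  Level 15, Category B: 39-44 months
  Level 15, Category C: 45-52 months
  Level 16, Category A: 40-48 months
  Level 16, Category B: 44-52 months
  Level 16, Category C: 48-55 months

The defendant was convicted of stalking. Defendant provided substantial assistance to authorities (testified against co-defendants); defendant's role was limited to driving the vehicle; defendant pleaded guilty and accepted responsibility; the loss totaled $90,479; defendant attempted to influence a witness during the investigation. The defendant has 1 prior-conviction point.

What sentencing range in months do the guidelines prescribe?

0-11 months

Base offense level for stalking: 7.
§1 applies (level before this adjustment is 7 < 9, so +1): 7 + 1 = 8.
§2 applies: 8 − 2 = 6.
§3 applies: 6 − 4 = 2.
§4 applies: 2 − 2 = 0.
§5 applies (level before this adjustment is 0 < 13, so +1): 0 + 1 = 1.
Final offense level: 1.
Criminal history: 1 prior point → Category A (0-6).
Level 1 falls in the 1-6 band.
Grid: Level 1-6 × Category A = 0-11 months.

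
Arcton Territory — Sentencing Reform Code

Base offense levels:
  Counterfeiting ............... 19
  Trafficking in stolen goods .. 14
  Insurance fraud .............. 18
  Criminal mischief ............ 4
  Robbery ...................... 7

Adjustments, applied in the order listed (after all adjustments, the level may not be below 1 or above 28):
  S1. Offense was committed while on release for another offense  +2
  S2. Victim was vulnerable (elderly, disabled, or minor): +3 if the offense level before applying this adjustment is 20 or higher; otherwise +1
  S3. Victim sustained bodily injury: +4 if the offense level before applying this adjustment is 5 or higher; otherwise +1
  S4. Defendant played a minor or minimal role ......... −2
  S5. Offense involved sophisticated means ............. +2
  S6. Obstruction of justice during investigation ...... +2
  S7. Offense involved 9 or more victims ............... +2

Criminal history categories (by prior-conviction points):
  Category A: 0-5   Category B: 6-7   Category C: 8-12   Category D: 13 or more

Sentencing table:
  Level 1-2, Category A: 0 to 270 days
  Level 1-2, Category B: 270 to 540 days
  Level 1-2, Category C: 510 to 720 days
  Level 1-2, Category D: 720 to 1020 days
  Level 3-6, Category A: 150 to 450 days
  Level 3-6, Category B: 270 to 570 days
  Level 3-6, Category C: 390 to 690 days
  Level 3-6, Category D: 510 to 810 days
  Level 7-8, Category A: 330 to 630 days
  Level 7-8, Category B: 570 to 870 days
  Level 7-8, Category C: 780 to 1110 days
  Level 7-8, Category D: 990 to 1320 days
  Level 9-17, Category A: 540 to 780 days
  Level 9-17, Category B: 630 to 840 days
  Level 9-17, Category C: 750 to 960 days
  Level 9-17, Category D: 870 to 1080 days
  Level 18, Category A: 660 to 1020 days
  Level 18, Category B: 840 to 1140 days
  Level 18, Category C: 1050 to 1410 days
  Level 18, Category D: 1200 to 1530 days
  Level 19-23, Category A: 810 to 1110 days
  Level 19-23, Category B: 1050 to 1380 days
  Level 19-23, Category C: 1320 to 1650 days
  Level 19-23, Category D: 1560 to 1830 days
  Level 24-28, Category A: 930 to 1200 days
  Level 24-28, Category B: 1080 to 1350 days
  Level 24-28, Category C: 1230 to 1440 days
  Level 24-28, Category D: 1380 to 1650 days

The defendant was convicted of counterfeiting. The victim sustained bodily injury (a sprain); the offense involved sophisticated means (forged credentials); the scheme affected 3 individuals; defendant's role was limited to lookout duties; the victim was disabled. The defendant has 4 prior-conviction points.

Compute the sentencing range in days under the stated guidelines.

Base offense level for counterfeiting: 19.
S1 does not apply.
S2 applies (level before this adjustment is 19 < 20, so +1): 19 + 1 = 20.
S3 applies (level before this adjustment is 20 ≥ 5, so +4): 20 + 4 = 24.
S4 applies: 24 − 2 = 22.
S5 applies: 22 + 2 = 24.
S6 does not apply.
Final offense level: 24.
Criminal history: 4 prior points → Category A (0-5).
Level 24 falls in the 24-28 band.
Grid: Level 24-28 × Category A = 930-1200 days.

930-1200 days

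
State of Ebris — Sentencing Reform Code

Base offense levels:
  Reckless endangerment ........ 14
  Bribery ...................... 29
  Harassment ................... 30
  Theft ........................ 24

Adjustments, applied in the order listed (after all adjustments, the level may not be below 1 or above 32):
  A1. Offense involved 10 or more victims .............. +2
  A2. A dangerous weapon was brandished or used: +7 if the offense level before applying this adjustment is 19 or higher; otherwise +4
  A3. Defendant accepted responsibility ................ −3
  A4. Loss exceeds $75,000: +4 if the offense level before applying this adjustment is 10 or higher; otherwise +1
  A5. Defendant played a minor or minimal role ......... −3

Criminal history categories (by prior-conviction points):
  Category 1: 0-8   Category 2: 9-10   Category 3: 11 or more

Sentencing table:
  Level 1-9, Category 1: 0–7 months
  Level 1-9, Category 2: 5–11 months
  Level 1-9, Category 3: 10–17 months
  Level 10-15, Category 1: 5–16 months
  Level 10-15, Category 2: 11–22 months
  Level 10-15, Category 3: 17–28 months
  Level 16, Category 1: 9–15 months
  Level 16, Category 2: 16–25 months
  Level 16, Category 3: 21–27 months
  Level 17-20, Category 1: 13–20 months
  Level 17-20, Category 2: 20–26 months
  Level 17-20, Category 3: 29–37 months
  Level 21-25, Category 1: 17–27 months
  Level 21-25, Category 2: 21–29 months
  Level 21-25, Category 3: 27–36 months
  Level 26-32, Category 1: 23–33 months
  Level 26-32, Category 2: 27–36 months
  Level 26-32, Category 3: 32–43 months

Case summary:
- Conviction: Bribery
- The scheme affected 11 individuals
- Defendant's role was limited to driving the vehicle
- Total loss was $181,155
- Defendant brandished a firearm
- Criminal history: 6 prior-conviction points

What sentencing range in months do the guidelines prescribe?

Base offense level for bribery: 29.
A1 applies: 29 + 2 = 31.
A2 applies (level before this adjustment is 31 ≥ 19, so +7): 31 + 7 = 38.
A3 does not apply.
A4 applies (level before this adjustment is 38 ≥ 10, so +4): 38 + 4 = 42.
A5 applies: 42 − 3 = 39.
Level 39 exceeds the maximum of 32; capped at 32.
Final offense level: 32.
Criminal history: 6 prior points → Category 1 (0-8).
Level 32 falls in the 26-32 band.
Grid: Level 26-32 × Category 1 = 23-33 months.

23-33 months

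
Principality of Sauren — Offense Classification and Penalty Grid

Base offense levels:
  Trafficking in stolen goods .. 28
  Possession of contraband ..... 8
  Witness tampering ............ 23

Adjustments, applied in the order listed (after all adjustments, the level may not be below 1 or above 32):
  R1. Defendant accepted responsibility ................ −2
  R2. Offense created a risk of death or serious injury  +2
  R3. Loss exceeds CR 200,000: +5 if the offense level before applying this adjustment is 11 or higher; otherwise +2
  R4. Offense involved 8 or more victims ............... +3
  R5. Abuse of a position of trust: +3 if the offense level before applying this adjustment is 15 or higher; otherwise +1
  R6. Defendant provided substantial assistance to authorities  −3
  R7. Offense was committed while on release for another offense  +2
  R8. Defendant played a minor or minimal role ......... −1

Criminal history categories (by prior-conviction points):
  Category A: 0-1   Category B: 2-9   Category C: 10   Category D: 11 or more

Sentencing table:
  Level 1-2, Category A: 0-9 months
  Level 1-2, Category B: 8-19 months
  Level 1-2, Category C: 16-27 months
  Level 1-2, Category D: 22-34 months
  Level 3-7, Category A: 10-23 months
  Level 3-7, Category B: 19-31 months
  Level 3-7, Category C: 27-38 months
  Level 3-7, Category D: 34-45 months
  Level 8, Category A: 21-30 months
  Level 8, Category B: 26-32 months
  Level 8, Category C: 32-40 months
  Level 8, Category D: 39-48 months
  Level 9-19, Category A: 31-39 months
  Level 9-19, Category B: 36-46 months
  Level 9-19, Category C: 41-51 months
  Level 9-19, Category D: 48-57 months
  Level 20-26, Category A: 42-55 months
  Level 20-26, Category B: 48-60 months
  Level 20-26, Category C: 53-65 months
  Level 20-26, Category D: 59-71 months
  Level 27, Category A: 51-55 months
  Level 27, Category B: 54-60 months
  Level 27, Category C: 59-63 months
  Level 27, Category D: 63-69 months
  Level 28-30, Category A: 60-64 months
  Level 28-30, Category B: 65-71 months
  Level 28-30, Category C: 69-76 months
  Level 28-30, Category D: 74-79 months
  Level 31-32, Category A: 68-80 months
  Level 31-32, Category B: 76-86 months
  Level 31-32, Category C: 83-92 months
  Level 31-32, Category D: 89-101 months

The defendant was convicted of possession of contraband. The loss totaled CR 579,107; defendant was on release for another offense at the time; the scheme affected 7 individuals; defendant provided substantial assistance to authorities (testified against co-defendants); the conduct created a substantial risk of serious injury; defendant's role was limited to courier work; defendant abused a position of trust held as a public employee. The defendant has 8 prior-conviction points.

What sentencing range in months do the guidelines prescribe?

36-46 months

Base offense level for possession of contraband: 8.
R2 applies: 8 + 2 = 10.
R3 applies (level before this adjustment is 10 < 11, so +2): 10 + 2 = 12.
R4 does not apply.
R5 applies (level before this adjustment is 12 < 15, so +1): 12 + 1 = 13.
R6 applies: 13 − 3 = 10.
R7 applies: 10 + 2 = 12.
R8 applies: 12 − 1 = 11.
Final offense level: 11.
Criminal history: 8 prior points → Category B (2-9).
Level 11 falls in the 9-19 band.
Grid: Level 9-19 × Category B = 36-46 months.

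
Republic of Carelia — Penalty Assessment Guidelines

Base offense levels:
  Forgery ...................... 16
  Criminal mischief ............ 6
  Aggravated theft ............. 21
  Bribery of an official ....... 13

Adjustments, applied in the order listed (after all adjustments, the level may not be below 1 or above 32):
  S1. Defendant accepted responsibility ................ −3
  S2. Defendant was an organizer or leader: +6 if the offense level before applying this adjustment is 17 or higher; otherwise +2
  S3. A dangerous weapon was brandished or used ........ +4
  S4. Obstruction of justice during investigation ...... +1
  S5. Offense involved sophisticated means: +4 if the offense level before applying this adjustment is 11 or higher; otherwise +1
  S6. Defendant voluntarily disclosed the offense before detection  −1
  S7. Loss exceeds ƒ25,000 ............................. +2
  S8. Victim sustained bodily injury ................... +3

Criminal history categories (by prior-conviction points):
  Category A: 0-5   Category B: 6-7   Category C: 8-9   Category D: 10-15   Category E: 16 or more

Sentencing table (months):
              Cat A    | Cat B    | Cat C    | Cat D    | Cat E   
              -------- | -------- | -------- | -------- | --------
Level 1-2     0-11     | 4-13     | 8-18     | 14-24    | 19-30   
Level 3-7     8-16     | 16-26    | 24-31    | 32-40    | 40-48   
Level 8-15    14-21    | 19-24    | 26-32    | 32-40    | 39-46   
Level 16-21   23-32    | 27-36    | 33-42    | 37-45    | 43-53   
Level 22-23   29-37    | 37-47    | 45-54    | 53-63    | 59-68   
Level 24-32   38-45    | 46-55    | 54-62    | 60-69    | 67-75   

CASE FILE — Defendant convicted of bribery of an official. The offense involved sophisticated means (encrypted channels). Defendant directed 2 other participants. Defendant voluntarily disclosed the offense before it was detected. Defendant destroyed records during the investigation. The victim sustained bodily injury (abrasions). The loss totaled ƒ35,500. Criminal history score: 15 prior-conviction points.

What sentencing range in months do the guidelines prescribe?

60-69 months

Base offense level for bribery of an official: 13.
S1 does not apply.
S2 applies (level before this adjustment is 13 < 17, so +2): 13 + 2 = 15.
S3 does not apply.
S4 applies: 15 + 1 = 16.
S5 applies (level before this adjustment is 16 ≥ 11, so +4): 16 + 4 = 20.
S6 applies: 20 − 1 = 19.
S7 applies: 19 + 2 = 21.
S8 applies: 21 + 3 = 24.
Final offense level: 24.
Criminal history: 15 prior points → Category D (10-15).
Level 24 falls in the 24-32 band.
Grid: Level 24-32 × Category D = 60-69 months.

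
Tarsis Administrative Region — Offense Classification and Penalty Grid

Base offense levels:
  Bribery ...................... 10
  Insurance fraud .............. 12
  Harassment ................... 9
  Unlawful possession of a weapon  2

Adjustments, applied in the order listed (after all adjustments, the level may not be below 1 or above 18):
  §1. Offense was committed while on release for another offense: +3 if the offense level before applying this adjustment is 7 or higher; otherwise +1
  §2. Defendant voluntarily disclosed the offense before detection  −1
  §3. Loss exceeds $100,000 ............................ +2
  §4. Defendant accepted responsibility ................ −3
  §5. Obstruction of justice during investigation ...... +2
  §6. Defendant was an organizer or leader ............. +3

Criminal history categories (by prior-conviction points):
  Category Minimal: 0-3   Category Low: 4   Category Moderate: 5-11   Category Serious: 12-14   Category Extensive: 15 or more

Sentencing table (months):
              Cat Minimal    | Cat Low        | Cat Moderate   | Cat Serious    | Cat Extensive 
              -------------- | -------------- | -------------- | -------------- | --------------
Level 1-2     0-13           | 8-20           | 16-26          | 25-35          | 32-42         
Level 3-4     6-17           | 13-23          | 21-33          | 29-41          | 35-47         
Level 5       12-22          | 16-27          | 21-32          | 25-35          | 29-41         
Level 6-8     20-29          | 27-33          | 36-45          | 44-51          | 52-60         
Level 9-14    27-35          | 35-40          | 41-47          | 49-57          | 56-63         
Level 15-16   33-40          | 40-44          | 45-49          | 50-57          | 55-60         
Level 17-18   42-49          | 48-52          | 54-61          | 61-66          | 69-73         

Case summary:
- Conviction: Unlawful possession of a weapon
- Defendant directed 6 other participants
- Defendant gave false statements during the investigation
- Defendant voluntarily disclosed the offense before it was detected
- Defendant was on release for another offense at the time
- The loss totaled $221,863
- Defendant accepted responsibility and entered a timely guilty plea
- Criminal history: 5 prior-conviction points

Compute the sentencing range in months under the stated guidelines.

36-45 months

Base offense level for unlawful possession of a weapon: 2.
§1 applies (level before this adjustment is 2 < 7, so +1): 2 + 1 = 3.
§2 applies: 3 − 1 = 2.
§3 applies: 2 + 2 = 4.
§4 applies: 4 − 3 = 1.
§5 applies: 1 + 2 = 3.
§6 applies: 3 + 3 = 6.
Final offense level: 6.
Criminal history: 5 prior points → Category Moderate (5-11).
Level 6 falls in the 6-8 band.
Grid: Level 6-8 × Category Moderate = 36-45 months.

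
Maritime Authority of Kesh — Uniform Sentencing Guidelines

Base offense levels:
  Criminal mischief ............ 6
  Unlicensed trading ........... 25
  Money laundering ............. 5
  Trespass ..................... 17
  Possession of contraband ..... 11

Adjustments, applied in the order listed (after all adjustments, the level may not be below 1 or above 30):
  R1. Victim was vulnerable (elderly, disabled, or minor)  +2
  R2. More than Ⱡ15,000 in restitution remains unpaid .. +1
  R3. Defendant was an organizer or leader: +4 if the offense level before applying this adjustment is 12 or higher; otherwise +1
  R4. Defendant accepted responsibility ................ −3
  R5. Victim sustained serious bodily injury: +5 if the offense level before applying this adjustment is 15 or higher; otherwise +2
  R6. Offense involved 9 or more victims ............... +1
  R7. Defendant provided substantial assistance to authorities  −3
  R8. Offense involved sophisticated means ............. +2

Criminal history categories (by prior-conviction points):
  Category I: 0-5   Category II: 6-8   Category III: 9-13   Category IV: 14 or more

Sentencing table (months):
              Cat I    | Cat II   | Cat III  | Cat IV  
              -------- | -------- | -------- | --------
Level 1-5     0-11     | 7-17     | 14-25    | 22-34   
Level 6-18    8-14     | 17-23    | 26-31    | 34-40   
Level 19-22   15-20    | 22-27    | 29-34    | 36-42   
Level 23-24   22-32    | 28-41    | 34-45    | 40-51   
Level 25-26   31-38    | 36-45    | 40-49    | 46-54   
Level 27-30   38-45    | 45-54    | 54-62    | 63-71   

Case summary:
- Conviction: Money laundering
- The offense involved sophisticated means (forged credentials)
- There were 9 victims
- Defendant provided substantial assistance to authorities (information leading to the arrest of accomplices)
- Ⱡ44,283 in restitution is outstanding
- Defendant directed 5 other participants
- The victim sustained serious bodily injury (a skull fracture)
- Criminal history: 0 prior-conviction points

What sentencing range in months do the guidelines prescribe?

Base offense level for money laundering: 5.
R1 does not apply.
R2 applies: 5 + 1 = 6.
R3 applies (level before this adjustment is 6 < 12, so +1): 6 + 1 = 7.
R4 does not apply.
R5 applies (level before this adjustment is 7 < 15, so +2): 7 + 2 = 9.
R6 applies: 9 + 1 = 10.
R7 applies: 10 − 3 = 7.
R8 applies: 7 + 2 = 9.
Final offense level: 9.
Criminal history: 0 prior points → Category I (0-5).
Level 9 falls in the 6-18 band.
Grid: Level 6-18 × Category I = 8-14 months.

8-14 months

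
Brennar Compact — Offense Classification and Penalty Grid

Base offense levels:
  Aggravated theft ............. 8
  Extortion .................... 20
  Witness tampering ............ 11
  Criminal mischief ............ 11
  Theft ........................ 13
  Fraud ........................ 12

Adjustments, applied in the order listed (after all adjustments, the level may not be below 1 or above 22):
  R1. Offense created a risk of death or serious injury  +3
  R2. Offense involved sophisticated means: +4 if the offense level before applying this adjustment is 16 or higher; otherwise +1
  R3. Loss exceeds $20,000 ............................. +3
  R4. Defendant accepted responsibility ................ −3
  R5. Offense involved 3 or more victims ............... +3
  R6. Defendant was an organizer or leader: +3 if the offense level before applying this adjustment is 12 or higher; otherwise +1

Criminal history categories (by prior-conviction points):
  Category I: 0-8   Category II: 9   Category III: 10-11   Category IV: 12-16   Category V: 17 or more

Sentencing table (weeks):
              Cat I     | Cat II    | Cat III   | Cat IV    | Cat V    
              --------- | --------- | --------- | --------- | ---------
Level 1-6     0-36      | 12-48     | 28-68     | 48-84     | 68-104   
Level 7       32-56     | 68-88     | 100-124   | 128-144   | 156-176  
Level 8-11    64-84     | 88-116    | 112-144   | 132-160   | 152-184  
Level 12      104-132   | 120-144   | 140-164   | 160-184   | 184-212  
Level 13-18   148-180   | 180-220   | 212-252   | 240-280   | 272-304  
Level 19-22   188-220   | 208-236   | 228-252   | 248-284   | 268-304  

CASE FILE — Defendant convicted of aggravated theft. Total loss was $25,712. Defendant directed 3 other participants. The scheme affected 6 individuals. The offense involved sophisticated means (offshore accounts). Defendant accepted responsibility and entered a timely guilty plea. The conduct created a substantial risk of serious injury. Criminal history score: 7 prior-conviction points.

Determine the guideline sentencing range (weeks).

148-180 weeks

Base offense level for aggravated theft: 8.
R1 applies: 8 + 3 = 11.
R2 applies (level before this adjustment is 11 < 16, so +1): 11 + 1 = 12.
R3 applies: 12 + 3 = 15.
R4 applies: 15 − 3 = 12.
R5 applies: 12 + 3 = 15.
R6 applies (level before this adjustment is 15 ≥ 12, so +3): 15 + 3 = 18.
Final offense level: 18.
Criminal history: 7 prior points → Category I (0-8).
Level 18 falls in the 13-18 band.
Grid: Level 13-18 × Category I = 148-180 weeks.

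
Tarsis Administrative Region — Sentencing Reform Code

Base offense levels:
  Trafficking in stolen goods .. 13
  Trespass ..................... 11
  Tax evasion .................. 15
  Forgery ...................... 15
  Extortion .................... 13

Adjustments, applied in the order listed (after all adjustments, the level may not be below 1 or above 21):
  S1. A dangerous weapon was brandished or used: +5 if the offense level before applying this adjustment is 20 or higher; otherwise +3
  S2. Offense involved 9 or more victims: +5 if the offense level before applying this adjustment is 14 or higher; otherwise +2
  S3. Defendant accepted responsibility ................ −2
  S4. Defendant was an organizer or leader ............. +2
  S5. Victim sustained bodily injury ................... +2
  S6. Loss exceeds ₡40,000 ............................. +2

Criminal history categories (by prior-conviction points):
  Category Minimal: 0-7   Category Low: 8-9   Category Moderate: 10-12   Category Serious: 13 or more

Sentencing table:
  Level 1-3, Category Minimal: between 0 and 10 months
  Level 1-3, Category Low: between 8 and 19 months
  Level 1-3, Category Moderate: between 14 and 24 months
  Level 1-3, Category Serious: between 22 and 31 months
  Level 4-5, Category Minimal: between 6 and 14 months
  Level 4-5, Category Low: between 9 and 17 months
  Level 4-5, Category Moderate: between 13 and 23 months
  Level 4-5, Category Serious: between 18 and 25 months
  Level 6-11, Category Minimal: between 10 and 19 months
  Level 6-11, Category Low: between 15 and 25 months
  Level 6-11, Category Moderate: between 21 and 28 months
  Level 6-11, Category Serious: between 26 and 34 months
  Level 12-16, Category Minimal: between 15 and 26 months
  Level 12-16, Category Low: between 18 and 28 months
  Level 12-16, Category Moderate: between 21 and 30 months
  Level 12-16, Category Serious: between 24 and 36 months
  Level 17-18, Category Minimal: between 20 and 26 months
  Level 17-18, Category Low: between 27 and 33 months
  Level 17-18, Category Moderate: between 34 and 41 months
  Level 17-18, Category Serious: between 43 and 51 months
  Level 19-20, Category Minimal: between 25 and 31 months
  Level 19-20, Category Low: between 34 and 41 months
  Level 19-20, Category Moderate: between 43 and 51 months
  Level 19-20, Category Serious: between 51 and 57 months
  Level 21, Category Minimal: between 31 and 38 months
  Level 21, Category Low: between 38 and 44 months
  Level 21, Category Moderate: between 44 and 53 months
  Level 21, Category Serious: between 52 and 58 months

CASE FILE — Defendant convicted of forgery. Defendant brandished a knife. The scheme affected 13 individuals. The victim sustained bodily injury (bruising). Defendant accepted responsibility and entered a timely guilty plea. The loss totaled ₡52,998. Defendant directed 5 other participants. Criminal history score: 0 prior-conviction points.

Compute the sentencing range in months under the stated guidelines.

Base offense level for forgery: 15.
S1 applies (level before this adjustment is 15 < 20, so +3): 15 + 3 = 18.
S2 applies (level before this adjustment is 18 ≥ 14, so +5): 18 + 5 = 23.
S3 applies: 23 − 2 = 21.
S4 applies: 21 + 2 = 23.
S5 applies: 23 + 2 = 25.
S6 applies: 25 + 2 = 27.
Level 27 exceeds the maximum of 21; capped at 21.
Final offense level: 21.
Criminal history: 0 prior points → Category Minimal (0-7).
Level 21 falls in the 21 band.
Grid: Level 21 × Category Minimal = 31-38 months.

31-38 months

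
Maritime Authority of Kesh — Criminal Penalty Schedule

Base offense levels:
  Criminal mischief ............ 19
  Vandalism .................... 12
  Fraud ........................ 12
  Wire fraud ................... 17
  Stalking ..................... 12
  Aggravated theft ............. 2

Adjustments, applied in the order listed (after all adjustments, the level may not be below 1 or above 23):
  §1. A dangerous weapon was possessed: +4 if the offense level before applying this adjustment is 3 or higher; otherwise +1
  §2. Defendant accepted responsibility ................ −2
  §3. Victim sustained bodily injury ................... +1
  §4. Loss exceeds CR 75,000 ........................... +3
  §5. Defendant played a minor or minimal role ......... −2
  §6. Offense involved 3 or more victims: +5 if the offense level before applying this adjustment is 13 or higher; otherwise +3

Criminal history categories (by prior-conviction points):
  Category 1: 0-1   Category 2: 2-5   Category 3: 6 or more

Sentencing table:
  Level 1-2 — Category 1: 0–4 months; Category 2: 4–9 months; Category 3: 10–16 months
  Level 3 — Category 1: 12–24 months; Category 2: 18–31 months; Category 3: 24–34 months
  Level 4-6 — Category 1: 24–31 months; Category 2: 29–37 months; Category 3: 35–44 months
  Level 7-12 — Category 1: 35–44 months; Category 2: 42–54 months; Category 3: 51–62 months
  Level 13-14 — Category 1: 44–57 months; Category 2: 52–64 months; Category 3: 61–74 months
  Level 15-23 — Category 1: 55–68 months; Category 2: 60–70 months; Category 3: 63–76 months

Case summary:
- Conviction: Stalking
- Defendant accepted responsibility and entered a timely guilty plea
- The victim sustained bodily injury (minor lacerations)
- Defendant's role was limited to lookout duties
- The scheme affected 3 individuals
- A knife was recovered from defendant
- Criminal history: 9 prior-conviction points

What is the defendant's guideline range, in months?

Base offense level for stalking: 12.
§1 applies (level before this adjustment is 12 ≥ 3, so +4): 12 + 4 = 16.
§2 applies: 16 − 2 = 14.
§3 applies: 14 + 1 = 15.
§4 does not apply.
§5 applies: 15 − 2 = 13.
§6 applies (level before this adjustment is 13 ≥ 13, so +5): 13 + 5 = 18.
Final offense level: 18.
Criminal history: 9 prior points → Category 3 (6+).
Level 18 falls in the 15-23 band.
Grid: Level 15-23 × Category 3 = 63-76 months.

63-76 months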